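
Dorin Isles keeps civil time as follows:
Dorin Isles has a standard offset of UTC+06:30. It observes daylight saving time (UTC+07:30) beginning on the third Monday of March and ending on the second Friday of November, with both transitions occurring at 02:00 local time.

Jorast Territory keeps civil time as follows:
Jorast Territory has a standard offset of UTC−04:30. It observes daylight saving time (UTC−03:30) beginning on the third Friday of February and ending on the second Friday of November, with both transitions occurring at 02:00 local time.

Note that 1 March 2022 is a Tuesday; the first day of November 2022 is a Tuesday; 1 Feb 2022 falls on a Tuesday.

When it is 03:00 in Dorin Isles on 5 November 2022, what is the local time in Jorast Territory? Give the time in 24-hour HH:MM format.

16:00

1 March 2022 is a Tuesday, so the first Monday is March 7 and the third is March 21.
1 November 2022 is a Tuesday, so the first Friday is November 4 and the second is November 11.
5 November 2022 falls between 21 March and 11 November, so daylight saving is in effect and Dorin Isles is at UTC+07:30.
03:00 Dorin Isles − 7h30m = 19:30 UTC (rolling into the previous day, 4 November 2022).
1 February 2022 is a Tuesday, so the first Friday is February 4 and the third is February 18.
1 November 2022 is a Tuesday, so the first Friday is November 4 and the second is November 11.
At the standard offset (UTC−04:30), 19:30 UTC − 4h30m = 15:00 Jorast Territory standard time.
The standard-time date in Jorast Territory, 4 November 2022, falls between 18 February and 11 November, so daylight saving is in effect and Jorast Territory is at UTC−03:30.
19:30 UTC − 3h30m = 16:00 Jorast Territory.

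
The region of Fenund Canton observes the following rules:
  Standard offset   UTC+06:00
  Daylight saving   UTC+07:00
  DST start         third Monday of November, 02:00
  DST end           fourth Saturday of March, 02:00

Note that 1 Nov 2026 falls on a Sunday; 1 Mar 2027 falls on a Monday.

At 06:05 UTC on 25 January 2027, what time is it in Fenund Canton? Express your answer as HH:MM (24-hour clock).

1 November 2026 is a Sunday, so the first Monday is November 2 and the third is November 16.
1 March 2027 is a Monday, so the first Saturday is March 6 and the fourth is March 27.
At the standard offset (UTC+06:00), 06:05 UTC + 6h = 12:05 Fenund Canton standard time.
The standard-time date in Fenund Canton, 25 January 2027, lies within the daylight-saving period (16 November 2026 – 27 March 2027), so Fenund Canton is on daylight time, UTC+07:00.
06:05 UTC + 7h = 13:05 local.

13:05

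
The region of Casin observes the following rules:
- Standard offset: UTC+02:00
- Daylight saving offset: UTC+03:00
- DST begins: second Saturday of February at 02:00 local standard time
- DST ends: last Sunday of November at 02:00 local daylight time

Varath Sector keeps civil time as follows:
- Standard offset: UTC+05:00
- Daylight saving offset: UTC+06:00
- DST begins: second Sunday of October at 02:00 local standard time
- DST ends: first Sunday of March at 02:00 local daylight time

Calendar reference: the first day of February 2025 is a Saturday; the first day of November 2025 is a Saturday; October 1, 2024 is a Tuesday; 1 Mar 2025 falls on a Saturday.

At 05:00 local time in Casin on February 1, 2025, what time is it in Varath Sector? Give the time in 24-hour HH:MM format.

1 February 2025 is a Saturday, so the first Saturday is February 1 and the second is February 8.
1 November 2025 is a Saturday, so Sundays fall on 2, 9, 16, 23, 30; the last is November 30.
Daylight saving runs 8 February – 30 November; February 1, 2025 is outside that window, so Casin is on standard time at UTC+02:00.
05:00 Casin − 2h = 03:00 UTC.
1 October 2024 is a Tuesday, so the first Sunday is October 6 and the second is October 13.
1 March 2025 is a Saturday, so the first Sunday is March 2.
At the standard offset (UTC+05:00), 03:00 UTC + 5h = 08:00 Varath Sector standard time.
Daylight saving runs 13 October 2024 – 2 March 2025; the standard-time date in Varath Sector, February 1, 2025, is inside that window, so Varath Sector is at UTC+06:00.
03:00 UTC + 6h = 09:00 Varath Sector.

09:00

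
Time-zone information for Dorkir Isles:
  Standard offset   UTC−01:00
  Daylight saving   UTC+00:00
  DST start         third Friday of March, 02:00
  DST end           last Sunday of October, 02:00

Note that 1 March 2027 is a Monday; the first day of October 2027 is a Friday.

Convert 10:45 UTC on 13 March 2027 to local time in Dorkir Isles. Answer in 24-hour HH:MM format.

1 March 2027 is a Monday, so the first Friday is March 5 and the third is March 19.
1 October 2027 is a Friday, so Sundays fall on 3, 10, 17, 24, 31; the last is October 31.
At the standard offset (UTC−01:00), 10:45 UTC − 1h = 09:45 Dorkir Isles standard time.
The standard-time date in Dorkir Isles, 13 March 2027, does not fall between 19 March and 31 October, so daylight saving is not in effect and Dorkir Isles is at UTC−01:00.
10:45 UTC − 1h = 09:45 local.

09:45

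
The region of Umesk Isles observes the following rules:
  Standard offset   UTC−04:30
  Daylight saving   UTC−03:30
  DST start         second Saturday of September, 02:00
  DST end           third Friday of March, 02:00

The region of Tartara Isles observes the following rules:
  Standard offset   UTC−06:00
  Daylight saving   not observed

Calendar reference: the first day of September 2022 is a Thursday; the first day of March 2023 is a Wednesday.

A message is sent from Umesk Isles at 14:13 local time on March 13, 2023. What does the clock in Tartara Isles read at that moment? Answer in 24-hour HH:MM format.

1 September 2022 is a Thursday, so the first Saturday is September 3 and the second is September 10.
1 March 2023 is a Wednesday, so the first Friday is March 3 and the third is March 17.
March 13, 2023 falls between 10 September 2022 and 17 March 2023, so daylight saving is in effect and Umesk Isles is at UTC−03:30.
14:13 Umesk Isles + 3h30m = 17:43 UTC.
Tartara Isles has no daylight saving, so its offset is UTC−06:00 year-round.
17:43 UTC − 6h = 11:43 Tartara Isles.

11:43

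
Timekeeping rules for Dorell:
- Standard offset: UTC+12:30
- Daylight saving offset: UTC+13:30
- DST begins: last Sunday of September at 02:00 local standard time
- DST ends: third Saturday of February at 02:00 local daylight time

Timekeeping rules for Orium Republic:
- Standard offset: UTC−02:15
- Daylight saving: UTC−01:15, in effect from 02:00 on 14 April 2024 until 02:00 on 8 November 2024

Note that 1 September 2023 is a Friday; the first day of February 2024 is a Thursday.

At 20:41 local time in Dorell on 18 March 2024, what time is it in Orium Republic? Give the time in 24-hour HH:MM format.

1 September 2023 is a Friday, so Sundays fall on 3, 10, 17, 24; the last is September 24.
1 February 2024 is a Thursday, so the first Saturday is February 3 and the third is February 17.
18 March 2024 does not fall between 24 September 2023 and 17 February 2024, so daylight saving is not in effect and Dorell is at UTC+12:30.
20:41 Dorell − 12h30m = 08:11 UTC.
At the standard offset (UTC−02:15), 08:11 UTC − 2h15m = 05:56 Orium Republic standard time.
The standard-time date in Orium Republic, 18 March 2024, does not fall between 14 April and 8 November, so daylight saving is not in effect and Orium Republic is at UTC−02:15.
08:11 UTC − 2h15m = 05:56 Orium Republic.

05:56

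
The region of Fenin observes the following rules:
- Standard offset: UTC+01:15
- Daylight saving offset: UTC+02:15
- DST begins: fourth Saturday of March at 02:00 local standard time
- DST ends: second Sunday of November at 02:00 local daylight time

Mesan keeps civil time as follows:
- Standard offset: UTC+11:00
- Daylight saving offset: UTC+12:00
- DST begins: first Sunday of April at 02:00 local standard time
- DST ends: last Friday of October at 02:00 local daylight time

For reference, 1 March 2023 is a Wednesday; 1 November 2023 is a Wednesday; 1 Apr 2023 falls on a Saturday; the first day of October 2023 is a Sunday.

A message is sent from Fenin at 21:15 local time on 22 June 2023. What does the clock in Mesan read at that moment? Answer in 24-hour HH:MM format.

07:00

1 March 2023 is a Wednesday, so the first Saturday is March 4 and the fourth is March 25.
1 November 2023 is a Wednesday, so the first Sunday is November 5 and the second is November 12.
Daylight saving runs 25 March – 12 November; 22 June 2023 is inside that window, so Fenin is at UTC+02:15.
21:15 Fenin − 2h15m = 19:00 UTC.
1 April 2023 is a Saturday, so the first Sunday is April 2.
1 October 2023 is a Sunday, so Fridays fall on 6, 13, 20, 27; the last is October 27.
At the standard offset (UTC+11:00), 19:00 UTC + 11h = 06:00 Mesan standard time (rolling into the next day, 23 June 2023).
The standard-time date in Mesan, 23 June 2023, lies within the daylight-saving period (2 April – 27 October), so Mesan is on daylight time, UTC+12:00.
19:00 UTC + 12h = 07:00 Mesan (rolling into the next day, 23 June 2023).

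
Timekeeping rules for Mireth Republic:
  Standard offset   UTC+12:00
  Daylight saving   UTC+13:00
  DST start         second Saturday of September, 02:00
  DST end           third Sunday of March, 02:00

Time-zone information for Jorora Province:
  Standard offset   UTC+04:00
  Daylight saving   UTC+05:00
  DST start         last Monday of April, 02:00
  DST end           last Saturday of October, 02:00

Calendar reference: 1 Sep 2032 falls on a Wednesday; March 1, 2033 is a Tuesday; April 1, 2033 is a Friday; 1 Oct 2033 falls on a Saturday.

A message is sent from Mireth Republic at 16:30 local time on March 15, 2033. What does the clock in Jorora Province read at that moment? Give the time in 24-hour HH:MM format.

1 September 2032 is a Wednesday, so the first Saturday is September 4 and the second is September 11.
1 March 2033 is a Tuesday, so the first Sunday is March 6 and the third is March 20.
March 15, 2033 falls between 11 September 2032 and 20 March 2033, so daylight saving is in effect and Mireth Republic is at UTC+13:00.
16:30 Mireth Republic − 13h = 03:30 UTC.
1 April 2033 is a Friday, so Mondays fall on 4, 11, 18, 25; the last is April 25.
1 October 2033 is a Saturday, so Saturdays fall on 1, 8, 15, 22, 29; the last is October 29.
At the standard offset (UTC+04:00), 03:30 UTC + 4h = 07:30 Jorora Province standard time.
The standard-time date in Jorora Province, March 15, 2033, does not fall between 25 April and 29 October, so daylight saving is not in effect and Jorora Province is at UTC+04:00.
03:30 UTC + 4h = 07:30 Jorora Province.

07:30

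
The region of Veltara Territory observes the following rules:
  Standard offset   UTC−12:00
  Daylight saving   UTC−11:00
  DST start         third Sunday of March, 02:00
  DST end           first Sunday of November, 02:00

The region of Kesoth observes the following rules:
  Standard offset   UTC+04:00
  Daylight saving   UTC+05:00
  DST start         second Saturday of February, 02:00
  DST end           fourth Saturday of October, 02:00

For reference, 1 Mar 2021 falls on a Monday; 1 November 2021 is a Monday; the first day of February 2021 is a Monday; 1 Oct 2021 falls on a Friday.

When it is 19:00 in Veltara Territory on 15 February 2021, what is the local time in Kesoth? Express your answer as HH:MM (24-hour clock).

12:00

1 March 2021 is a Monday, so the first Sunday is March 7 and the third is March 21.
1 November 2021 is a Monday, so the first Sunday is November 7.
15 February 2021 does not fall between 21 March and 7 November, so daylight saving is not in effect and Veltara Territory is at UTC−12:00.
19:00 Veltara Territory + 12h = 07:00 UTC (rolling into the next day, 16 February 2021).
1 February 2021 is a Monday, so the first Saturday is February 6 and the second is February 13.
1 October 2021 is a Friday, so the first Saturday is October 2 and the fourth is October 23.
At the standard offset (UTC+04:00), 07:00 UTC + 4h = 11:00 Kesoth standard time.
The standard-time date in Kesoth, 16 February 2021, falls between 13 February and 23 October, so daylight saving is in effect and Kesoth is at UTC+05:00.
07:00 UTC + 5h = 12:00 Kesoth.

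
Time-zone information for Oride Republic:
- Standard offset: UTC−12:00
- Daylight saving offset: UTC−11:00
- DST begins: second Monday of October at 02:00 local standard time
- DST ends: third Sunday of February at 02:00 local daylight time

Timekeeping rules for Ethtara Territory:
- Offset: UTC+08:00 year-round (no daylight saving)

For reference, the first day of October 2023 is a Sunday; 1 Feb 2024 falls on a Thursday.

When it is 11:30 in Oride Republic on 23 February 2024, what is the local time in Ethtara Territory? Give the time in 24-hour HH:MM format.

07:30

1 October 2023 is a Sunday, so the first Monday is October 2 and the second is October 9.
1 February 2024 is a Thursday, so the first Sunday is February 4 and the third is February 18.
Daylight saving runs 9 October 2023 – 18 February 2024; 23 February 2024 is outside that window, so Oride Republic is on standard time at UTC−12:00.
11:30 Oride Republic + 12h = 23:30 UTC.
Ethtara Territory has no daylight saving, so its offset is UTC+08:00 year-round.
23:30 UTC + 8h = 07:30 Ethtara Territory (rolling into the next day, 24 February 2024).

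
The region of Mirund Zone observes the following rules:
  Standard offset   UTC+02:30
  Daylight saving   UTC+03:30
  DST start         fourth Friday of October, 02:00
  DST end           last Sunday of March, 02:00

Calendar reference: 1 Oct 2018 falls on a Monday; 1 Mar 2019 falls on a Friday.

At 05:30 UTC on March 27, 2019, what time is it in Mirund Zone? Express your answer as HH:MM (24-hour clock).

1 October 2018 is a Monday, so the first Friday is October 5 and the fourth is October 26.
1 March 2019 is a Friday, so Sundays fall on 3, 10, 17, 24, 31; the last is March 31.
At the standard offset (UTC+02:30), 05:30 UTC + 2h30m = 08:00 Mirund Zone standard time.
The standard-time date in Mirund Zone, March 27, 2019, lies within the daylight-saving period (26 October 2018 – 31 March 2019), so Mirund Zone is on daylight time, UTC+03:30.
05:30 UTC + 3h30m = 09:00 local.

09:00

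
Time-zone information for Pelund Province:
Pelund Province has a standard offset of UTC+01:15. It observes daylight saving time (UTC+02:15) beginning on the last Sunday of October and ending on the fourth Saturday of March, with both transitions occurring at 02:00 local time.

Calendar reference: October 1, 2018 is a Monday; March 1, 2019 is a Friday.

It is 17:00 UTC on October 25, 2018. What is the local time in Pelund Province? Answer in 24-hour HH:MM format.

1 October 2018 is a Monday, so Sundays fall on 7, 14, 21, 28; the last is October 28.
1 March 2019 is a Friday, so the first Saturday is March 2 and the fourth is March 23.
At the standard offset (UTC+01:15), 17:00 UTC + 1h15m = 18:15 Pelund Province standard time.
The standard-time date in Pelund Province, October 25, 2018, does not fall between 28 October 2018 and 23 March 2019, so daylight saving is not in effect and Pelund Province is at UTC+01:15.
17:00 UTC + 1h15m = 18:15 local.

18:15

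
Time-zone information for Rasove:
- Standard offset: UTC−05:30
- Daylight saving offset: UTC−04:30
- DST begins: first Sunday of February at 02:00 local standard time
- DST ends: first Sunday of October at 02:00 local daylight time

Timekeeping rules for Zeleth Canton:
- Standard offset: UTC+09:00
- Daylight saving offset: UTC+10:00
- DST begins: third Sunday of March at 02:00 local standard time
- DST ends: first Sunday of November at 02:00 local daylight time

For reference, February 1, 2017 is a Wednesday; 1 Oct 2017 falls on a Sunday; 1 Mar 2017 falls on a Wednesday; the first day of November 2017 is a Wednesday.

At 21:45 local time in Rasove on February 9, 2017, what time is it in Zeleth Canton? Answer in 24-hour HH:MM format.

1 February 2017 is a Wednesday, so the first Sunday is February 5.
1 October 2017 is a Sunday, so the first Sunday is October 1.
February 9, 2017 falls between 5 February and 1 October, so daylight saving is in effect and Rasove is at UTC−04:30.
21:45 Rasove + 4h30m = 02:15 UTC (rolling into the next day, 10 February 2017).
1 March 2017 is a Wednesday, so the first Sunday is March 5 and the third is March 19.
1 November 2017 is a Wednesday, so the first Sunday is November 5.
At the standard offset (UTC+09:00), 02:15 UTC + 9h = 11:15 Zeleth Canton standard time.
Daylight saving runs 19 March – 5 November; the standard-time date in Zeleth Canton, February 10, 2017, is outside that window, so Zeleth Canton is on standard time at UTC+09:00.
02:15 UTC + 9h = 11:15 Zeleth Canton.

11:15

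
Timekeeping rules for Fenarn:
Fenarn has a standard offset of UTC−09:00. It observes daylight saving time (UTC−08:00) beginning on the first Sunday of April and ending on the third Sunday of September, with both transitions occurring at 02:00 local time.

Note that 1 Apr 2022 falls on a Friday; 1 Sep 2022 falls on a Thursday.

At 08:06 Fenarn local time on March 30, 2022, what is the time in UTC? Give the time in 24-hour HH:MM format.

1 April 2022 is a Friday, so the first Sunday is April 3.
1 September 2022 is a Thursday, so the first Sunday is September 4 and the third is September 18.
March 30, 2022 is outside the daylight-saving period (3 April – 18 September), so Fenarn is on standard time, UTC−09:00.
08:06 local + 9h = 17:06 UTC.

17:06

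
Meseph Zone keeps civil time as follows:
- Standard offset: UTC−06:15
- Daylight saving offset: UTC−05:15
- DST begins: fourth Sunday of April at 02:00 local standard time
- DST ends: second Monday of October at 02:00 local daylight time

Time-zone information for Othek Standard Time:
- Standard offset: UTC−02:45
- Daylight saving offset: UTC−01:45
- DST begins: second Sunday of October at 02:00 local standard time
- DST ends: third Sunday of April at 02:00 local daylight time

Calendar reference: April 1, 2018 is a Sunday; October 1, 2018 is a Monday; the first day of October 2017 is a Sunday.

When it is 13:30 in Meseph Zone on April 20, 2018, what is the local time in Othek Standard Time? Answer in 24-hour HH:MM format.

1 April 2018 is a Sunday, so the first Sunday is April 1 and the fourth is April 22.
1 October 2018 is a Monday, so the first Monday is October 1 and the second is October 8.
April 20, 2018 is outside the daylight-saving period (22 April – 8 October), so Meseph Zone is on standard time, UTC−06:15.
13:30 Meseph Zone + 6h15m = 19:45 UTC.
1 October 2017 is a Sunday, so the first Sunday is October 1 and the second is October 8.
1 April 2018 is a Sunday, so the first Sunday is April 1 and the third is April 15.
At the standard offset (UTC−02:45), 19:45 UTC − 2h45m = 17:00 Othek Standard Time standard time.
The standard-time date in Othek Standard Time, April 20, 2018, is outside the daylight-saving period (8 October 2017 – 15 April 2018), so Othek Standard Time is on standard time, UTC−02:45.
19:45 UTC − 2h45m = 17:00 Othek Standard Time.

17:00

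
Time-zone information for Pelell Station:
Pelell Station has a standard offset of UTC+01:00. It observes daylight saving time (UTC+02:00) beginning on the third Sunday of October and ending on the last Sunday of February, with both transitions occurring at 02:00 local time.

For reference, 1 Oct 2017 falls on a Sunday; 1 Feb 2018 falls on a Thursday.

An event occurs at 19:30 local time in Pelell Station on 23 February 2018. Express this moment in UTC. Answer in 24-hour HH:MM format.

17:30

1 October 2017 is a Sunday, so the first Sunday is October 1 and the third is October 15.
1 February 2018 is a Thursday, so Sundays fall on 4, 11, 18, 25; the last is February 25.
23 February 2018 lies within the daylight-saving period (15 October 2017 – 25 February 2018), so Pelell Station is on daylight time, UTC+02:00.
19:30 local − 2h = 17:30 UTC.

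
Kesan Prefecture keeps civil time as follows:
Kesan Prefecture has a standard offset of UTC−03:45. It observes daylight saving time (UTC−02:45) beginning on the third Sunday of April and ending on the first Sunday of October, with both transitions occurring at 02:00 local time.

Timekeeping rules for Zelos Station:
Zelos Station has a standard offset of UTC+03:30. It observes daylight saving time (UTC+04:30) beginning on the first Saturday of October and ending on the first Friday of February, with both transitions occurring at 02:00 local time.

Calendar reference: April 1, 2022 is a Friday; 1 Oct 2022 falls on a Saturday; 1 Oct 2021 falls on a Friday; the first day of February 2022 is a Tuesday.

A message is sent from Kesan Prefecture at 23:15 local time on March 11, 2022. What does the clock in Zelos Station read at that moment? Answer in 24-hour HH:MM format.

1 April 2022 is a Friday, so the first Sunday is April 3 and the third is April 17.
1 October 2022 is a Saturday, so the first Sunday is October 2.
March 11, 2022 does not fall between 17 April and 2 October, so daylight saving is not in effect and Kesan Prefecture is at UTC−03:45.
23:15 Kesan Prefecture + 3h45m = 03:00 UTC (rolling into the next day, 12 March 2022).
1 October 2021 is a Friday, so the first Saturday is October 2.
1 February 2022 is a Tuesday, so the first Friday is February 4.
At the standard offset (UTC+03:30), 03:00 UTC + 3h30m = 06:30 Zelos Station standard time.
Daylight saving runs 2 October 2021 – 4 February 2022; the standard-time date in Zelos Station, March 12, 2022, is outside that window, so Zelos Station is on standard time at UTC+03:30.
03:00 UTC + 3h30m = 06:30 Zelos Station.

06:30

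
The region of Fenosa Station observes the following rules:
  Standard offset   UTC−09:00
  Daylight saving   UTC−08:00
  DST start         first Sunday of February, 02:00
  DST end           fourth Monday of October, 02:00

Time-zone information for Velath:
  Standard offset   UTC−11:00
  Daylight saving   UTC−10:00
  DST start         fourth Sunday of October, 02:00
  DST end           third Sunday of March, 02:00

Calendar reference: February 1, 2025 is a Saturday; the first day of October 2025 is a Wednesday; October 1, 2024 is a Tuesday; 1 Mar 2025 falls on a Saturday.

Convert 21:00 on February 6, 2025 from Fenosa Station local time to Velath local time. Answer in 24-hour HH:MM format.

19:00

1 February 2025 is a Saturday, so the first Sunday is February 2.
1 October 2025 is a Wednesday, so the first Monday is October 6 and the fourth is October 27.
February 6, 2025 lies within the daylight-saving period (2 February – 27 October), so Fenosa Station is on daylight time, UTC−08:00.
21:00 Fenosa Station + 8h = 05:00 UTC (rolling into the next day, 7 February 2025).
1 October 2024 is a Tuesday, so the first Sunday is October 6 and the fourth is October 27.
1 March 2025 is a Saturday, so the first Sunday is March 2 and the third is March 16.
At the standard offset (UTC−11:00), 05:00 UTC − 11h = 18:00 Velath standard time (rolling into the previous day, 6 February 2025).
The standard-time date in Velath, February 6, 2025, lies within the daylight-saving period (27 October 2024 – 16 March 2025), so Velath is on daylight time, UTC−10:00.
05:00 UTC − 10h = 19:00 Velath (rolling into the previous day, 6 February 2025).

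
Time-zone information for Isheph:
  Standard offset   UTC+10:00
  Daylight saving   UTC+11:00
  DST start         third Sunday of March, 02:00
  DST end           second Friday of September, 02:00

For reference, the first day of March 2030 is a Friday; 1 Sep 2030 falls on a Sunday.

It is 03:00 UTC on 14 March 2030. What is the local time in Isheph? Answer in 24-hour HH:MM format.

13:00

1 March 2030 is a Friday, so the first Sunday is March 3 and the third is March 17.
1 September 2030 is a Sunday, so the first Friday is September 6 and the second is September 13.
At the standard offset (UTC+10:00), 03:00 UTC + 10h = 13:00 Isheph standard time.
Daylight saving runs 17 March – 13 September; the standard-time date in Isheph, 14 March 2030, is outside that window, so Isheph is on standard time at UTC+10:00.
03:00 UTC + 10h = 13:00 local.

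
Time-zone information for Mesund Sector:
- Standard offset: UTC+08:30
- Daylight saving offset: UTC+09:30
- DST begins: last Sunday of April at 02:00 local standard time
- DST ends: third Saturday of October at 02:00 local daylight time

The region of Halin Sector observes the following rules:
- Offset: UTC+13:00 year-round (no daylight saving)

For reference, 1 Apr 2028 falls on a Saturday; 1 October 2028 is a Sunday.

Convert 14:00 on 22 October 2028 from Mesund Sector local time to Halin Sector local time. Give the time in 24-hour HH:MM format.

18:30

1 April 2028 is a Saturday, so Sundays fall on 2, 9, 16, 23, 30; the last is April 30.
1 October 2028 is a Sunday, so the first Saturday is October 7 and the third is October 21.
22 October 2028 is outside the daylight-saving period (30 April – 21 October), so Mesund Sector is on standard time, UTC+08:30.
14:00 Mesund Sector − 8h30m = 05:30 UTC.
Halin Sector stays on UTC+13:00 all year.
05:30 UTC + 13h = 18:30 Halin Sector.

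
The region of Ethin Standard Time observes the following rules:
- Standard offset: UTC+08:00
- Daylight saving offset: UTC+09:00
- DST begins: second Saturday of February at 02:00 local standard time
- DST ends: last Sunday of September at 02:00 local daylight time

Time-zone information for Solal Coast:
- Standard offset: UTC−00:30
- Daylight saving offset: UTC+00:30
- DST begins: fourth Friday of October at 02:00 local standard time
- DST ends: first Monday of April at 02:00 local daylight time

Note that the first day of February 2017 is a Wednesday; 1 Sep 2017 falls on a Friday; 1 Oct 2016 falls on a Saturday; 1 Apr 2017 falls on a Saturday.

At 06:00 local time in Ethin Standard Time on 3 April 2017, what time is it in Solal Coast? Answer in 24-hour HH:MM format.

21:30

1 February 2017 is a Wednesday, so the first Saturday is February 4 and the second is February 11.
1 September 2017 is a Friday, so Sundays fall on 3, 10, 17, 24; the last is September 24.
Daylight saving runs 11 February – 24 September; 3 April 2017 is inside that window, so Ethin Standard Time is at UTC+09:00.
06:00 Ethin Standard Time − 9h = 21:00 UTC (rolling into the previous day, 2 April 2017).
1 October 2016 is a Saturday, so the first Friday is October 7 and the fourth is October 28.
1 April 2017 is a Saturday, so the first Monday is April 3.
At the standard offset (UTC−00:30), 21:00 UTC − 0h30m = 20:30 Solal Coast standard time.
Daylight saving runs 28 October 2016 – 3 April 2017; the standard-time date in Solal Coast, 2 April 2017, is inside that window, so Solal Coast is at UTC+00:30.
21:00 UTC + 0h30m = 21:30 Solal Coast.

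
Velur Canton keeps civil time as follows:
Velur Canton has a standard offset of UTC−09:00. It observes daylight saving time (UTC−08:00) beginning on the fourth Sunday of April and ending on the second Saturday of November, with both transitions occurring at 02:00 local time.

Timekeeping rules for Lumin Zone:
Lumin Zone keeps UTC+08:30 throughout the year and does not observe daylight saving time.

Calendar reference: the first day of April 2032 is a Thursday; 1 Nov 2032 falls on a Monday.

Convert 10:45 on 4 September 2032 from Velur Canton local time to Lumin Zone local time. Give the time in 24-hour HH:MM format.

1 April 2032 is a Thursday, so the first Sunday is April 4 and the fourth is April 25.
1 November 2032 is a Monday, so the first Saturday is November 6 and the second is November 13.
4 September 2032 lies within the daylight-saving period (25 April – 13 November), so Velur Canton is on daylight time, UTC−08:00.
10:45 Velur Canton + 8h = 18:45 UTC.
Lumin Zone has no daylight saving, so its offset is UTC+08:30 year-round.
18:45 UTC + 8h30m = 03:15 Lumin Zone (rolling into the next day, 5 September 2032).

03:15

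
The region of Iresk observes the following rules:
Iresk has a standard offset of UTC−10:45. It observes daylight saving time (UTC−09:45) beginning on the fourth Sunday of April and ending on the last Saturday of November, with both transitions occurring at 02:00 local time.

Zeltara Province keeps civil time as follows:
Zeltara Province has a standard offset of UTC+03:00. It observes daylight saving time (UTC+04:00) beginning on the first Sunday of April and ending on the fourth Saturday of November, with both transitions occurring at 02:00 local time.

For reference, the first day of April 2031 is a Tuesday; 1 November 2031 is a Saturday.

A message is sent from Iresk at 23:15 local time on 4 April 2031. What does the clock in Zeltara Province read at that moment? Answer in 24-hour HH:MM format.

1 April 2031 is a Tuesday, so the first Sunday is April 6 and the fourth is April 27.
1 November 2031 is a Saturday, so Saturdays fall on 1, 8, 15, 22, 29; the last is November 29.
Daylight saving runs 27 April – 29 November; 4 April 2031 is outside that window, so Iresk is on standard time at UTC−10:45.
23:15 Iresk + 10h45m = 10:00 UTC (rolling into the next day, 5 April 2031).
1 April 2031 is a Tuesday, so the first Sunday is April 6.
1 November 2031 is a Saturday, so the first Saturday is November 1 and the fourth is November 22.
At the standard offset (UTC+03:00), 10:00 UTC + 3h = 13:00 Zeltara Province standard time.
Daylight saving runs 6 April – 22 November; the standard-time date in Zeltara Province, 5 April 2031, is outside that window, so Zeltara Province is on standard time at UTC+03:00.
10:00 UTC + 3h = 13:00 Zeltara Province.

13:00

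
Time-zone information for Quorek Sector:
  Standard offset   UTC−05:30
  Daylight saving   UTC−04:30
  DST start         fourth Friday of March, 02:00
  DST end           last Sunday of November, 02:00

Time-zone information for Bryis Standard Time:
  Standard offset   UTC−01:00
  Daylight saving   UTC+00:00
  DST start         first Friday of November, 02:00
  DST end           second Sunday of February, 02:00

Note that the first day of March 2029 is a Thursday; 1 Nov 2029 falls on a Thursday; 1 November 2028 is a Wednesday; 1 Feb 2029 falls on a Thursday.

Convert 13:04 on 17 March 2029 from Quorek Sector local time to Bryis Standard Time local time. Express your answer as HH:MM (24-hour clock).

17:34

1 March 2029 is a Thursday, so the first Friday is March 2 and the fourth is March 23.
1 November 2029 is a Thursday, so Sundays fall on 4, 11, 18, 25; the last is November 25.
17 March 2029 does not fall between 23 March and 25 November, so daylight saving is not in effect and Quorek Sector is at UTC−05:30.
13:04 Quorek Sector + 5h30m = 18:34 UTC.
1 November 2028 is a Wednesday, so the first Friday is November 3.
1 February 2029 is a Thursday, so the first Sunday is February 4 and the second is February 11.
At the standard offset (UTC−01:00), 18:34 UTC − 1h = 17:34 Bryis Standard Time standard time.
Daylight saving runs 3 November 2028 – 11 February 2029; the standard-time date in Bryis Standard Time, 17 March 2029, is outside that window, so Bryis Standard Time is on standard time at UTC−01:00.
18:34 UTC − 1h = 17:34 Bryis Standard Time.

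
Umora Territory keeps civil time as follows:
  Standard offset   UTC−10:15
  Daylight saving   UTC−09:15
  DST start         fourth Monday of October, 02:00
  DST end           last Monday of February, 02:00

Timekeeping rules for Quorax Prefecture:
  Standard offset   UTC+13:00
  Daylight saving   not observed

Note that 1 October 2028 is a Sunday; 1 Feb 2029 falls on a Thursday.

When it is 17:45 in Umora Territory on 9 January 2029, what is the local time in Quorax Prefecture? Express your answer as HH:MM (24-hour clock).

16:00

1 October 2028 is a Sunday, so the first Monday is October 2 and the fourth is October 23.
1 February 2029 is a Thursday, so Mondays fall on 5, 12, 19, 26; the last is February 26.
Daylight saving runs 23 October 2028 – 26 February 2029; 9 January 2029 is inside that window, so Umora Territory is at UTC−09:15.
17:45 Umora Territory + 9h15m = 03:00 UTC (rolling into the next day, 10 January 2029).
Quorax Prefecture stays on UTC+13:00 all year.
03:00 UTC + 13h = 16:00 Quorax Prefecture.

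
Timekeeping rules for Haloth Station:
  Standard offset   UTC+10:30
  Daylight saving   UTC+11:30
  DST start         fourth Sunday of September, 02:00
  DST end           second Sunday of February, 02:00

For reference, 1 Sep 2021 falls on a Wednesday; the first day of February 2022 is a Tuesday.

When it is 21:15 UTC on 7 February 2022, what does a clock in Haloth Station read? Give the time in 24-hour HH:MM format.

1 September 2021 is a Wednesday, so the first Sunday is September 5 and the fourth is September 26.
1 February 2022 is a Tuesday, so the first Sunday is February 6 and the second is February 13.
At the standard offset (UTC+10:30), 21:15 UTC + 10h30m = 07:45 Haloth Station standard time (rolling into the next day, 8 February 2022).
The standard-time date in Haloth Station, 8 February 2022, lies within the daylight-saving period (26 September 2021 – 13 February 2022), so Haloth Station is on daylight time, UTC+11:30.
21:15 UTC + 11h30m = 08:45 local (rolling into the next day, 8 February 2022).

08:45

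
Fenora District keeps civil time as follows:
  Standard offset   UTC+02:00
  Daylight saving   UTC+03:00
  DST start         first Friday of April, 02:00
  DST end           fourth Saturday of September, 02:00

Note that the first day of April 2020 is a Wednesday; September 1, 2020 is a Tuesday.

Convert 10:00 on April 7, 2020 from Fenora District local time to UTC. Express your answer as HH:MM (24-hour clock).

1 April 2020 is a Wednesday, so the first Friday is April 3.
1 September 2020 is a Tuesday, so the first Saturday is September 5 and the fourth is September 26.
April 7, 2020 lies within the daylight-saving period (3 April – 26 September), so Fenora District is on daylight time, UTC+03:00.
10:00 local − 3h = 07:00 UTC.

07:00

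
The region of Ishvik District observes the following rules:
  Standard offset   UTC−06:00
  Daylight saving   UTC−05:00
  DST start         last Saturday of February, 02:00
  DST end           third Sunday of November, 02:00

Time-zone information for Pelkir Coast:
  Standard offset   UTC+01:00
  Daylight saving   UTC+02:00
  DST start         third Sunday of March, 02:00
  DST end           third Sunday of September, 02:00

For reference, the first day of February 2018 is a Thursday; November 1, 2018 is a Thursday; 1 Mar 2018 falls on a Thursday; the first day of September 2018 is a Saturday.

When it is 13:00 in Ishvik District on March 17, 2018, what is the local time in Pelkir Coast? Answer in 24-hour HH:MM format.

1 February 2018 is a Thursday, so Saturdays fall on 3, 10, 17, 24; the last is February 24.
1 November 2018 is a Thursday, so the first Sunday is November 4 and the third is November 18.
Daylight saving runs 24 February – 18 November; March 17, 2018 is inside that window, so Ishvik District is at UTC−05:00.
13:00 Ishvik District + 5h = 18:00 UTC.
1 March 2018 is a Thursday, so the first Sunday is March 4 and the third is March 18.
1 September 2018 is a Saturday, so the first Sunday is September 2 and the third is September 16.
At the standard offset (UTC+01:00), 18:00 UTC + 1h = 19:00 Pelkir Coast standard time.
Daylight saving runs 18 March – 16 September; the standard-time date in Pelkir Coast, March 17, 2018, is outside that window, so Pelkir Coast is on standard time at UTC+01:00.
18:00 UTC + 1h = 19:00 Pelkir Coast.

19:00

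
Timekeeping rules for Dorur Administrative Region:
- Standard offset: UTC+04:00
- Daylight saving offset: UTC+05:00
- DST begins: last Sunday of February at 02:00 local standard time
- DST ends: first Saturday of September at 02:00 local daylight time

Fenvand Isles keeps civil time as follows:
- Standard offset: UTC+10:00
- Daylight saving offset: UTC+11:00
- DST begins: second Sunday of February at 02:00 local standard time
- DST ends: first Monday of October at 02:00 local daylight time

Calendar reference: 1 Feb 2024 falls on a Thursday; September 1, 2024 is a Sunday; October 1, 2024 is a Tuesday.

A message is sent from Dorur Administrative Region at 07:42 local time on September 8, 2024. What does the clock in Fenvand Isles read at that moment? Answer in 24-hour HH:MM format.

14:42

1 February 2024 is a Thursday, so Sundays fall on 4, 11, 18, 25; the last is February 25.
1 September 2024 is a Sunday, so the first Saturday is September 7.
Daylight saving runs 25 February – 7 September; September 8, 2024 is outside that window, so Dorur Administrative Region is on standard time at UTC+04:00.
07:42 Dorur Administrative Region − 4h = 03:42 UTC.
1 February 2024 is a Thursday, so the first Sunday is February 4 and the second is February 11.
1 October 2024 is a Tuesday, so the first Monday is October 7.
At the standard offset (UTC+10:00), 03:42 UTC + 10h = 13:42 Fenvand Isles standard time.
The standard-time date in Fenvand Isles, September 8, 2024, lies within the daylight-saving period (11 February – 7 October), so Fenvand Isles is on daylight time, UTC+11:00.
03:42 UTC + 11h = 14:42 Fenvand Isles.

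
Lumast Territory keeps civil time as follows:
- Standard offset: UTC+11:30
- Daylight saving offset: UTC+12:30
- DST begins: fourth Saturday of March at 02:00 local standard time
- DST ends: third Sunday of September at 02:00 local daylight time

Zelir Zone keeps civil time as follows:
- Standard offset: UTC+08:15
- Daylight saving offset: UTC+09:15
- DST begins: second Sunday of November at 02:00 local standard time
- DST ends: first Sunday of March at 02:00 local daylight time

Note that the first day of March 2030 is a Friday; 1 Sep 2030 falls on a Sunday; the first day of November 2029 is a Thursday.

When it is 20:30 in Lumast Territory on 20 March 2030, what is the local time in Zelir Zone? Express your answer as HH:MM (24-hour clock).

17:15

1 March 2030 is a Friday, so the first Saturday is March 2 and the fourth is March 23.
1 September 2030 is a Sunday, so the first Sunday is September 1 and the third is September 15.
20 March 2030 is outside the daylight-saving period (23 March – 15 September), so Lumast Territory is on standard time, UTC+11:30.
20:30 Lumast Territory − 11h30m = 09:00 UTC.
1 November 2029 is a Thursday, so the first Sunday is November 4 and the second is November 11.
1 March 2030 is a Friday, so the first Sunday is March 3.
At the standard offset (UTC+08:15), 09:00 UTC + 8h15m = 17:15 Zelir Zone standard time.
The standard-time date in Zelir Zone, 20 March 2030, is outside the daylight-saving period (11 November 2029 – 3 March 2030), so Zelir Zone is on standard time, UTC+08:15.
09:00 UTC + 8h15m = 17:15 Zelir Zone.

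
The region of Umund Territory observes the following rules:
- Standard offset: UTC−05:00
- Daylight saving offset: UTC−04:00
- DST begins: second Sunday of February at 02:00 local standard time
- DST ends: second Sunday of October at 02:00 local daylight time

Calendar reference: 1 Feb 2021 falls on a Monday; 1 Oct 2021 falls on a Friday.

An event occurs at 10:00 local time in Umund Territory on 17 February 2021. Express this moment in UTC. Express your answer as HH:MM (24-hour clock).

1 February 2021 is a Monday, so the first Sunday is February 7 and the second is February 14.
1 October 2021 is a Friday, so the first Sunday is October 3 and the second is October 10.
Daylight saving runs 14 February – 10 October; 17 February 2021 is inside that window, so Umund Territory is at UTC−04:00.
10:00 local + 4h = 14:00 UTC.

14:00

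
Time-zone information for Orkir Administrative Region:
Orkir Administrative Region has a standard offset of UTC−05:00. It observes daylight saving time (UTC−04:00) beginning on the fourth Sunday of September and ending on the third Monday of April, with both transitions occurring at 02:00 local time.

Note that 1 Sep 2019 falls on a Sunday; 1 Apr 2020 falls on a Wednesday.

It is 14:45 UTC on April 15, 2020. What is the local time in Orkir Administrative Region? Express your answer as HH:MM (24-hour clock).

10:45

1 September 2019 is a Sunday, so the first Sunday is September 1 and the fourth is September 22.
1 April 2020 is a Wednesday, so the first Monday is April 6 and the third is April 20.
At the standard offset (UTC−05:00), 14:45 UTC − 5h = 09:45 Orkir Administrative Region standard time.
The standard-time date in Orkir Administrative Region, April 15, 2020, lies within the daylight-saving period (22 September 2019 – 20 April 2020), so Orkir Administrative Region is on daylight time, UTC−04:00.
14:45 UTC − 4h = 10:45 local.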